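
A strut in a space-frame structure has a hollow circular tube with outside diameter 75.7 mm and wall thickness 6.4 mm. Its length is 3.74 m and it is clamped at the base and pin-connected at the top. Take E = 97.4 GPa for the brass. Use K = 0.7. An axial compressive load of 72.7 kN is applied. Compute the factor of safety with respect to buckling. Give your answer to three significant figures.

Inner diameter d_i = 75.7 − 2×6.4 = 62.90 mm
I = π(d_o⁴ − d_i⁴)/64 = π(75.7⁴ − 62.90⁴)/64 = 8.436×10^5 mm⁴
I = 8.436×10^5 mm⁴ = 8.436×10^-7 m⁴
Effective length L_e = K·L = 0.7 × 3.74 = 2.618 m
P_cr = π²EI / L_e² = π² × 97.4×10⁹ × 8.436×10^-7 / 2.618² = 1.183×10^5 N
Factor of safety n = P_cr / P = 118.32 / 72.7 = 1.63

n ≈ 1.63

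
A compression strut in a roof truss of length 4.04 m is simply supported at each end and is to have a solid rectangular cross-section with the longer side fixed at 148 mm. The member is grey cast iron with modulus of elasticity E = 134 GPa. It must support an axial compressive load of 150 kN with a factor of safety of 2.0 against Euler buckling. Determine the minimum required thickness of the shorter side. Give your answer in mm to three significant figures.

Required P_cr = n·P = 2.0 × 150 = 300.0 kN
L_e = K·L = 1 × 4.04 = 4.040 m
Required I = P_cr·L_e²/(π²E) = 3.000×10^5 × 4.040² / (π² × 1.34×10^11) = 3.702×10^-6 m⁴
I_req = 3.702×10^6 mm⁴
Rectangle, weak axis: I_min = h·b³/12 with h = 148 mm fixed  ⇒  b = (12I/h)^(1/3) = 67.0 mm

b ≈ 67.0 mm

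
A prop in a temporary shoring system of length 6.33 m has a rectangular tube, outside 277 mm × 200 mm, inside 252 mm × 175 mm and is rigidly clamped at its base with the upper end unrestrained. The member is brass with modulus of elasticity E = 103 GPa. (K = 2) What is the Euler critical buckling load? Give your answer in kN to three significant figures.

Weak-axis I_min = (h_o·b_o³ − h_i·b_i³)/12 with b_o = 200, b_i = 175.0 mm (shorter outer/inner sides).
I_min = (277×200³ − 252.0×175.0³)/12 = 7.212×10^7 mm⁴
I = 7.212×10^7 mm⁴ = 7.212×10^-5 m⁴
Effective length L_e = K·L = 2 × 6.33 = 12.66 m
P_cr = π²EI / L_e² = π² × 103×10⁹ × 7.212×10^-5 / 12.66² = 4.574×10^5 N

P_cr ≈ 457 kN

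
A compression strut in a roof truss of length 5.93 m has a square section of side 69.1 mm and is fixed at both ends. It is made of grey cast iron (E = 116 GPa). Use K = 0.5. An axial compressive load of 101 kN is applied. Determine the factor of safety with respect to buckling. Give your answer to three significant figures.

n ≈ 2.45

I = a⁴/12 = 69.1⁴/12 = 1.900×10^6 mm⁴
I = 1.900×10^6 mm⁴ = 1.900×10^-6 m⁴
Effective length L_e = K·L = 0.5 × 5.93 = 2.965 m
P_cr = π²EI / L_e² = π² × 116×10⁹ × 1.900×10^-6 / 2.965² = 2.474×10^5 N
Factor of safety n = P_cr / P = 247.42 / 101 = 2.45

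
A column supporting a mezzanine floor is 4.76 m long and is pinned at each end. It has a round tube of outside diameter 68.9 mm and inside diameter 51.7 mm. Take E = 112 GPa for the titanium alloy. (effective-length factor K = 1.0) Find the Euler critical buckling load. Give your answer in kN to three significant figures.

d_o = 68.9 mm, d_i = 51.7 mm
I = π(d_o⁴ − d_i⁴)/64 = π(68.9⁴ − 51.70⁴)/64 = 7.555×10^5 mm⁴
I = 7.555×10^5 mm⁴ = 7.555×10^-7 m⁴
Effective length L_e = K·L = 1 × 4.76 = 4.760 m
P_cr = π²EI / L_e² = π² × 112×10⁹ × 7.555×10^-7 / 4.760² = 3.686×10^4 N

P_cr ≈ 36.9 kN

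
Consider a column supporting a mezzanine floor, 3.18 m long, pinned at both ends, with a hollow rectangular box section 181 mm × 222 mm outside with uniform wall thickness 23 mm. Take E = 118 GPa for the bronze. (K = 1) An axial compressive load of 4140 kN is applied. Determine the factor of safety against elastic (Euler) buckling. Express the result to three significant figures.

Inner dimensions: h_i = 222 − 2×23 = 176.0 mm, b_i = 181 − 2×23 = 135.0 mm
Weak-axis I_min = (h_o·b_o³ − h_i·b_i³)/12 with b_o = 181, b_i = 135.0 mm (shorter outer/inner sides).
I_min = (222×181³ − 176.0×135.0³)/12 = 7.361×10^7 mm⁴
I = 7.361×10^7 mm⁴ = 7.361×10^-5 m⁴
Effective length L_e = K·L = 1 × 3.18 = 3.180 m
P_cr = π²EI / L_e² = π² × 118×10⁹ × 7.361×10^-5 / 3.180² = 8.478×10^6 N
Factor of safety n = P_cr / P = 8478.0 / 4140 = 2.05

n ≈ 2.05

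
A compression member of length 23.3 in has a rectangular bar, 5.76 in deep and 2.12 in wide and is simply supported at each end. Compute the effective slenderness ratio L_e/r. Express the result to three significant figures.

For a rectangle r_min = b/√12 = 2.12/√12 = 0.6120 in
L_e = K·L = 1 × 23.3 = 23.30 in
λ = L_e / r_min = 23.300 / 0.6120 = 38.1

λ ≈ 38.1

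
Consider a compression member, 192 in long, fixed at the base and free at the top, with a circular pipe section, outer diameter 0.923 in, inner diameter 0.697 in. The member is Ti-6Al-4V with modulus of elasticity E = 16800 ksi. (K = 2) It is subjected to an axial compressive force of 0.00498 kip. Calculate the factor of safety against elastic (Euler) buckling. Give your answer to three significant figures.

d_o = 0.923 in, d_i = 0.697 in
I = π(d_o⁴ − d_i⁴)/64 = π(0.923⁴ − 0.6970⁴)/64 = 2.404×10^-2 in⁴
Effective length L_e = K·L = 2 × 192 = 384.0 in
P_cr = π²EI / L_e² = π² × 16800×10³ × 2.404×10^-2 / 384.0² = 27.03 lb
Factor of safety n = P_cr / P = 0.027034 / 0.00498 = 5.43

n ≈ 5.43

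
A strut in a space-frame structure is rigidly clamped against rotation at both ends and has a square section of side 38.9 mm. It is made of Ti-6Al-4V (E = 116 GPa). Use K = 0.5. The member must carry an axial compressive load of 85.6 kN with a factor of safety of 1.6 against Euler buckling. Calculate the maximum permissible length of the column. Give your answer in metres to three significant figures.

L_max ≈ 2.53 m

I = a⁴/12 = 38.9⁴/12 = 1.908×10^5 mm⁴
I = 1.908×10^-7 m⁴
Required critical load P_cr = n·P = 1.6 × 85.6 = 137.0 kN = 1.370×10^5 N
From P_cr = π²EI/(K·L)²:  L = (1/K)·√(π²EI/P_cr) = (1/0.5)·√(π²×1.16×10^11×1.908×10^-7/1.370×10^5)
L = 2.53 m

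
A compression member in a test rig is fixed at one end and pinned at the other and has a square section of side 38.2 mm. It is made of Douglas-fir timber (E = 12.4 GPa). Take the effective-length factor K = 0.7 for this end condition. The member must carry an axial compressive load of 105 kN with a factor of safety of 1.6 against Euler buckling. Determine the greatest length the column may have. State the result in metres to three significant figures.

I = a⁴/12 = 38.2⁴/12 = 1.774×10^5 mm⁴
I = 1.774×10^-7 m⁴
Required critical load P_cr = n·P = 1.6 × 105 = 168.0 kN = 1.680×10^5 N
From P_cr = π²EI/(K·L)²:  L = (1/K)·√(π²EI/P_cr) = (1/0.7)·√(π²×1.24×10^10×1.774×10^-7/1.680×10^5)
L = 0.514 m

L_max ≈ 0.514 m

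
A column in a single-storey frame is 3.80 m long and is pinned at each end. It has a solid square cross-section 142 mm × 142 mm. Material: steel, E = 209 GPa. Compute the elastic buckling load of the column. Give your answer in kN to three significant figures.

I = a⁴/12 = 142⁴/12 = 3.388×10^7 mm⁴
I = 3.388×10^7 mm⁴ = 3.388×10^-5 m⁴
Effective length L_e = K·L = 1 × 3.80 = 3.800 m
P_cr = π²EI / L_e² = π² × 209×10⁹ × 3.388×10^-5 / 3.800² = 4.840×10^6 N

P_cr ≈ 4840 kN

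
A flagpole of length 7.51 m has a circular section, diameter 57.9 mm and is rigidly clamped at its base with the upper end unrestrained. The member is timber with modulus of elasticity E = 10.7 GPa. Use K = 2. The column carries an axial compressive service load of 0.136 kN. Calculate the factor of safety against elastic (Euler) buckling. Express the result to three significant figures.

I = πd⁴/64 = π×57.9⁴/64 = 5.517×10^5 mm⁴
I = 5.517×10^5 mm⁴ = 5.517×10^-7 m⁴
Effective length L_e = K·L = 2 × 7.51 = 15.02 m
P_cr = π²EI / L_e² = π² × 10.7×10⁹ × 5.517×10^-7 / 15.02² = 258.2 N
Factor of safety n = P_cr / P = 0.25824 / 0.136 = 1.90

n ≈ 1.90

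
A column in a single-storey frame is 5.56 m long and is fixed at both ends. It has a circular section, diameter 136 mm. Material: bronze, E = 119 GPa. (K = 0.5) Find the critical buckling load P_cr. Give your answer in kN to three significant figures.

I = πd⁴/64 = π×136⁴/64 = 1.679×10^7 mm⁴
I = 1.679×10^7 mm⁴ = 1.679×10^-5 m⁴
Effective length L_e = K·L = 0.5 × 5.56 = 2.780 m
P_cr = π²EI / L_e² = π² × 119×10⁹ × 1.679×10^-5 / 2.780² = 2.552×10^6 N

P_cr ≈ 2550 kN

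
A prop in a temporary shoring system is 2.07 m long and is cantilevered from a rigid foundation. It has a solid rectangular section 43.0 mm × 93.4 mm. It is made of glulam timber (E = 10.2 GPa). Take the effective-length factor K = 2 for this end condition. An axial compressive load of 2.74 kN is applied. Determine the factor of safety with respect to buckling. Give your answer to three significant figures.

Buckling occurs about the weak axis: I_min = h·b³/12 with b = 43.0 mm (the shorter side).
I_min = 93.4×43.0³/12 = 6.188×10^5 mm⁴
I = 6.188×10^5 mm⁴ = 6.188×10^-7 m⁴
Effective length L_e = K·L = 2 × 2.07 = 4.140 m
P_cr = π²EI / L_e² = π² × 10.2×10⁹ × 6.188×10^-7 / 4.140² = 3.635×10^3 N
Factor of safety n = P_cr / P = 3.6347 / 2.74 = 1.33

n ≈ 1.33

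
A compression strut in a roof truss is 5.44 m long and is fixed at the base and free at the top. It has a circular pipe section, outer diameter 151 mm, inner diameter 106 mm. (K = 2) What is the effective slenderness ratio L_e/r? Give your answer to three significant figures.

λ ≈ 236

d_o = 151 mm, d_i = 106 mm
I = π(d_o⁴ − d_i⁴)/64 = π(151⁴ − 106.0⁴)/64 = 1.932×10^7 mm⁴
A = 9.083×10^3 mm²;  r_min = √(I/A) = √(1.932×10^7/9.083×10^3) = 46.12 mm
L_e = K·L = 2 × 5.44 m = 10.88 m = 10880 mm
λ = L_e / r_min = 10880 / 46.12 = 236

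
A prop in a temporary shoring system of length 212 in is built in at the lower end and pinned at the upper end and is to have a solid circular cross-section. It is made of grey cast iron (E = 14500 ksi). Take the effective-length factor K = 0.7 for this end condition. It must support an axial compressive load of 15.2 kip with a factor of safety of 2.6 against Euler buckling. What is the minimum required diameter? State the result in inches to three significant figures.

d ≈ 3.34 in

Required P_cr = n·P = 2.6 × 15.2 = 39.52 kip
L_e = K·L = 0.7 × 212 = 148.4 in
Required I = P_cr·L_e²/(π²E) = 3.952×10^4 × 148.4² / (π² × 1.45×10^7) = 6.082 in⁴
Solid circle: I = πd⁴/64  ⇒  d = (64I/π)^(1/4) = (64×6.082/π)^(1/4) = 3.34 in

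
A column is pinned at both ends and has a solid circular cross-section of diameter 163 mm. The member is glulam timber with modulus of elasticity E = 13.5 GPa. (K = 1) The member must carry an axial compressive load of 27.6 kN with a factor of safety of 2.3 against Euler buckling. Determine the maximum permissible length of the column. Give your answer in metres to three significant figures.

L_max ≈ 8.53 m

I = πd⁴/64 = π×163⁴/64 = 3.465×10^7 mm⁴
I = 3.465×10^-5 m⁴
Required critical load P_cr = n·P = 2.3 × 27.6 = 63.48 kN = 6.348×10^4 N
From P_cr = π²EI/(K·L)²:  L = (1/K)·√(π²EI/P_cr) = (1/1)·√(π²×1.35×10^10×3.465×10^-5/6.348×10^4)
L = 8.53 m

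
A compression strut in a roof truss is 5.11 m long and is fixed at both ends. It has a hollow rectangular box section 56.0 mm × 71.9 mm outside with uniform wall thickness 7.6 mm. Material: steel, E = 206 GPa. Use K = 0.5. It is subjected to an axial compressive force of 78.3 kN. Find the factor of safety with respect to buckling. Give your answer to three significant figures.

Inner dimensions: h_i = 71.9 − 2×7.6 = 56.70 mm, b_i = 56.0 − 2×7.6 = 40.80 mm
Weak-axis I_min = (h_o·b_o³ − h_i·b_i³)/12 with b_o = 56.0, b_i = 40.80 mm (shorter outer/inner sides).
I_min = (71.9×56.0³ − 56.70×40.80³)/12 = 7.313×10^5 mm⁴
I = 7.313×10^5 mm⁴ = 7.313×10^-7 m⁴
Effective length L_e = K·L = 0.5 × 5.11 = 2.555 m
P_cr = π²EI / L_e² = π² × 206×10⁹ × 7.313×10^-7 / 2.555² = 2.278×10^5 N
Factor of safety n = P_cr / P = 227.77 / 78.3 = 2.91

n ≈ 2.91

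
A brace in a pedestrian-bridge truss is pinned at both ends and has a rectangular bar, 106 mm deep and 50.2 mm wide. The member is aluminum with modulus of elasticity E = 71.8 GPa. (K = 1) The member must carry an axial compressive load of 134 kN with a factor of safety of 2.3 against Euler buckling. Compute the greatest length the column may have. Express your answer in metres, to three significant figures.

Buckling occurs about the weak axis: I_min = h·b³/12 with b = 50.2 mm (the shorter side).
I_min = 106×50.2³/12 = 1.117×10^6 mm⁴
I = 1.117×10^-6 m⁴
Required critical load P_cr = n·P = 2.3 × 134 = 308.2 kN = 3.082×10^5 N
From P_cr = π²EI/(K·L)²:  L = (1/K)·√(π²EI/P_cr) = (1/1)·√(π²×7.18×10^10×1.117×10^-6/3.082×10^5)
L = 1.60 m

L_max ≈ 1.60 m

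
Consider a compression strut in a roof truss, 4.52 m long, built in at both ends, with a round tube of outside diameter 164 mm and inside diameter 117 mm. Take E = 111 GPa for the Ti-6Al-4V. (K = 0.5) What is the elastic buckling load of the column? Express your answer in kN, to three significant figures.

d_o = 164 mm, d_i = 117 mm
I = π(d_o⁴ − d_i⁴)/64 = π(164⁴ − 117.0⁴)/64 = 2.631×10^7 mm⁴
I = 2.631×10^7 mm⁴ = 2.631×10^-5 m⁴
Effective length L_e = K·L = 0.5 × 4.52 = 2.260 m
P_cr = π²EI / L_e² = π² × 111×10⁹ × 2.631×10^-5 / 2.260² = 5.643×10^6 N

P_cr ≈ 5640 kN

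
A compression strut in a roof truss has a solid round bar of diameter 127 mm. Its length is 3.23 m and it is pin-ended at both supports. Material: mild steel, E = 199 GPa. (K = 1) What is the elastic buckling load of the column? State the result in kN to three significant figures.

P_cr ≈ 2400 kN

I = πd⁴/64 = π×127⁴/64 = 1.277×10^7 mm⁴
I = 1.277×10^7 mm⁴ = 1.277×10^-5 m⁴
Effective length L_e = K·L = 1 × 3.23 = 3.230 m
P_cr = π²EI / L_e² = π² × 199×10⁹ × 1.277×10^-5 / 3.230² = 2.404×10^6 N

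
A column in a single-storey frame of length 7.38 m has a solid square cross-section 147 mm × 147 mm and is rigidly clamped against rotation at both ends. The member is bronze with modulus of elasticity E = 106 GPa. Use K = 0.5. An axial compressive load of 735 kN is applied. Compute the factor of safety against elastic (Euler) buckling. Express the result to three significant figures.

n ≈ 4.07

I = a⁴/12 = 147⁴/12 = 3.891×10^7 mm⁴
I = 3.891×10^7 mm⁴ = 3.891×10^-5 m⁴
Effective length L_e = K·L = 0.5 × 7.38 = 3.690 m
P_cr = π²EI / L_e² = π² × 106×10⁹ × 3.891×10^-5 / 3.690² = 2.990×10^6 N
Factor of safety n = P_cr / P = 2989.8 / 735 = 4.07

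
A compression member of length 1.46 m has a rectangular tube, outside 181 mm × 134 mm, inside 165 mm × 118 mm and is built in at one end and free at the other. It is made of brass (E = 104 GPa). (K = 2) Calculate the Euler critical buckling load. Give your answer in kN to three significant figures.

P_cr ≈ 1650 kN

Weak-axis I_min = (h_o·b_o³ − h_i·b_i³)/12 with b_o = 134, b_i = 118.0 mm (shorter outer/inner sides).
I_min = (181×134³ − 165.0×118.0³)/12 = 1.370×10^7 mm⁴
I = 1.370×10^7 mm⁴ = 1.370×10^-5 m⁴
Effective length L_e = K·L = 2 × 1.46 = 2.920 m
P_cr = π²EI / L_e² = π² × 104×10⁹ × 1.370×10^-5 / 2.920² = 1.649×10^6 N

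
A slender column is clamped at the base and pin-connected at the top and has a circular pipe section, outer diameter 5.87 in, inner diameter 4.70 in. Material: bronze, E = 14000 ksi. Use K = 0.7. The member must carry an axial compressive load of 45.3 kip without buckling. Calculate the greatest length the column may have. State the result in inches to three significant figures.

d_o = 5.87 in, d_i = 4.70 in
I = π(d_o⁴ − d_i⁴)/64 = π(5.87⁴ − 4.700⁴)/64 = 34.33 in⁴
At the buckling limit P_cr = P = 4.530×10^4 lb
From P_cr = π²EI/(K·L)²:  L = (1/K)·√(π²EI/P_cr) = (1/0.7)·√(π²×1.40×10^7×34.33/4.530×10^4)
L = 462 in

L_max ≈ 462 in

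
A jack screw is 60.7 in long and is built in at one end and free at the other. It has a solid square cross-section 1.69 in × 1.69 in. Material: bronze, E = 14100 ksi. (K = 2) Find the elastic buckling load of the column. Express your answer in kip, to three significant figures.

P_cr ≈ 6.42 kip

I = a⁴/12 = 1.69⁴/12 = 0.6798 in⁴
Effective length L_e = K·L = 2 × 60.7 = 121.4 in
P_cr = π²EI / L_e² = π² × 14100×10³ × 0.6798 / 121.4² = 6.419×10^3 lb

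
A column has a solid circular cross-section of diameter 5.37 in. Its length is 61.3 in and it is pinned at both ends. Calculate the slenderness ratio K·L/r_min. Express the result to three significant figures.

λ ≈ 45.7

I = πd⁴/64 = π×5.37⁴/64 = 40.82 in⁴
A = 22.65 in²;  r_min = √(I/A) = √(40.82/22.65) = 1.342 in
L_e = K·L = 1 × 61.3 = 61.30 in
λ = L_e / r_min = 61.300 / 1.342 = 45.7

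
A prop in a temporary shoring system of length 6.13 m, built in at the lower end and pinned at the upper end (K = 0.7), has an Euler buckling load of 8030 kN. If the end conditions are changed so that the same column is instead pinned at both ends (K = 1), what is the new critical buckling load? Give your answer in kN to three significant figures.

P_cr ≈ 3930 kN

P_cr ∝ 1/K², so P_cr,new = P_cr,old × (K_old/K_new)² = 8030 × (0.7/1)²
= 8030 × 0.4900 = 3930 kN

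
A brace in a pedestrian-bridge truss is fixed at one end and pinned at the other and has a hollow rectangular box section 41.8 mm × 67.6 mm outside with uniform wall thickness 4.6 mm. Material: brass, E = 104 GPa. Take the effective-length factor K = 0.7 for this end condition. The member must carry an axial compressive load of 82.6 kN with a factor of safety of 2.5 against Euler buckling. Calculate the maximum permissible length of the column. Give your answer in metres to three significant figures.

Inner dimensions: h_i = 67.6 − 2×4.6 = 58.40 mm, b_i = 41.8 − 2×4.6 = 32.60 mm
Weak-axis I_min = (h_o·b_o³ − h_i·b_i³)/12 with b_o = 41.8, b_i = 32.60 mm (shorter outer/inner sides).
I_min = (67.6×41.8³ − 58.40×32.60³)/12 = 2.428×10^5 mm⁴
I = 2.428×10^-7 m⁴
Required critical load P_cr = n·P = 2.5 × 82.6 = 206.5 kN = 2.065×10^5 N
From P_cr = π²EI/(K·L)²:  L = (1/K)·√(π²EI/P_cr) = (1/0.7)·√(π²×1.04×10^11×2.428×10^-7/2.065×10^5)
L = 1.57 m

L_max ≈ 1.57 m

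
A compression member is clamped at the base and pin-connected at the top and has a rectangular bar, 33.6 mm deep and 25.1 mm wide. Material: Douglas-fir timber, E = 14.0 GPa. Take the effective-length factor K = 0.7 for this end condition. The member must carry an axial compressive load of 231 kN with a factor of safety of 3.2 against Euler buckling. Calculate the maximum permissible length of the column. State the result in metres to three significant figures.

L_max ≈ 0.130 m

Buckling occurs about the weak axis: I_min = h·b³/12 with b = 25.1 mm (the shorter side).
I_min = 33.6×25.1³/12 = 4.428×10^4 mm⁴
I = 4.428×10^-8 m⁴
Required critical load P_cr = n·P = 3.2 × 231 = 739.2 kN = 7.392×10^5 N
From P_cr = π²EI/(K·L)²:  L = (1/K)·√(π²EI/P_cr) = (1/0.7)·√(π²×1.40×10^10×4.428×10^-8/7.392×10^5)
L = 0.130 m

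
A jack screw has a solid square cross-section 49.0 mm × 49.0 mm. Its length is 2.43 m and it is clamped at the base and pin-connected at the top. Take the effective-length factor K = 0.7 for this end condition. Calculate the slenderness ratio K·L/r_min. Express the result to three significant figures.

λ ≈ 120

For a square r = a/√12 = 49.0/√12 = 14.15 mm
L_e = K·L = 0.7 × 2.43 m = 1.701 m = 1701.0 mm
λ = L_e / r_min = 1701.0 / 14.15 = 120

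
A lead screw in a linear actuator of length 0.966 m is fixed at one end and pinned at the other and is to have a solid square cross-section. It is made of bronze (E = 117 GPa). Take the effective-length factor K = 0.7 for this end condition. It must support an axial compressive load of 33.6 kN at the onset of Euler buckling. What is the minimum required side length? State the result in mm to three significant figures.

a ≈ 20.0 mm

L_e = K·L = 0.7 × 0.966 = 0.6762 m
Required I = P_cr·L_e²/(π²E) = 3.360×10^4 × 0.6762² / (π² × 1.17×10^11) = 1.330×10^-8 m⁴
I_req = 1.330×10^4 mm⁴
Solid square: I = a⁴/12  ⇒  a = (12I)^(1/4) = (12×1.330×10^4)^(1/4) = 20.0 mm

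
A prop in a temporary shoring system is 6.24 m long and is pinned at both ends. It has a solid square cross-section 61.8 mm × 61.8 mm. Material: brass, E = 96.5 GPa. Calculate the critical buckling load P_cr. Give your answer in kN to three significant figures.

I = a⁴/12 = 61.8⁴/12 = 1.216×10^6 mm⁴
I = 1.216×10^6 mm⁴ = 1.216×10^-6 m⁴
Effective length L_e = K·L = 1 × 6.24 = 6.240 m
P_cr = π²EI / L_e² = π² × 96.5×10⁹ × 1.216×10^-6 / 6.240² = 2.973×10^4 N

P_cr ≈ 29.7 kN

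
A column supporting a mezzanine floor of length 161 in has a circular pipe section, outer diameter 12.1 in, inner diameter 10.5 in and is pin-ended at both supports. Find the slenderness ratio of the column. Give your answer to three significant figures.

d_o = 12.1 in, d_i = 10.5 in
I = π(d_o⁴ − d_i⁴)/64 = π(12.1⁴ − 10.50⁴)/64 = 455.6 in⁴
A = 28.40 in²;  r_min = √(I/A) = √(455.6/28.40) = 4.005 in
L_e = K·L = 1 × 161 = 161.0 in
λ = L_e / r_min = 161.00 / 4.005 = 40.2

λ ≈ 40.2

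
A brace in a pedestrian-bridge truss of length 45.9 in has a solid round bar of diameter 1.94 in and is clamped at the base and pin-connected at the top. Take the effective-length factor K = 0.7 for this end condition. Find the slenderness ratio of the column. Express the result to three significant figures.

For a solid circle r = d/4 = 1.94/4 = 0.4850 in
L_e = K·L = 0.7 × 45.9 = 32.13 in
λ = L_e / r_min = 32.130 / 0.4850 = 66.2

λ ≈ 66.2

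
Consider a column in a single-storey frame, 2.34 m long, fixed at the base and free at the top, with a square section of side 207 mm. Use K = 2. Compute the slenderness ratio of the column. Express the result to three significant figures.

I = a⁴/12 = 207⁴/12 = 1.530×10^8 mm⁴
A = 4.285×10^4 mm²;  r_min = √(I/A) = √(1.530×10^8/4.285×10^4) = 59.76 mm
L_e = K·L = 2 × 2.34 m = 4.680 m = 4680.0 mm
λ = L_e / r_min = 4680.0 / 59.76 = 78.3

λ ≈ 78.3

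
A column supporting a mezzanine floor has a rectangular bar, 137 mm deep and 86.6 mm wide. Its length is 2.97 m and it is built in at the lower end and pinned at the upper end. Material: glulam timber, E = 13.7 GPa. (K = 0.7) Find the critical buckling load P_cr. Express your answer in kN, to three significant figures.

Buckling occurs about the weak axis: I_min = h·b³/12 with b = 86.6 mm (the shorter side).
I_min = 137×86.6³/12 = 7.415×10^6 mm⁴
I = 7.415×10^6 mm⁴ = 7.415×10^-6 m⁴
Effective length L_e = K·L = 0.7 × 2.97 = 2.079 m
P_cr = π²EI / L_e² = π² × 13.7×10⁹ × 7.415×10^-6 / 2.079² = 2.320×10^5 N

P_cr ≈ 232 kN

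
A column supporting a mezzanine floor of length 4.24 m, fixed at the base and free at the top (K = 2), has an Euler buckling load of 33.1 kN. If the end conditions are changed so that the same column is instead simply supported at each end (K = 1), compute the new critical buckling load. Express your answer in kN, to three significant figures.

P_cr ∝ 1/K², so P_cr,new = P_cr,old × (K_old/K_new)² = 33.1 × (2/1)²
= 33.1 × 4.000 = 132 kN

P_cr ≈ 132 kN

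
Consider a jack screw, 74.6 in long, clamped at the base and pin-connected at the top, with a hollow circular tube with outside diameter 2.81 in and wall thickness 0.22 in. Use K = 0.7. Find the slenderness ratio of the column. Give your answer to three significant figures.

λ ≈ 56.8

Inner diameter d_i = 2.81 − 2×0.22 = 2.370 in
I = π(d_o⁴ − d_i⁴)/64 = π(2.81⁴ − 2.370⁴)/64 = 1.512 in⁴
A = 1.790 in²;  r_min = √(I/A) = √(1.512/1.790) = 0.9190 in
L_e = K·L = 0.7 × 74.6 = 52.22 in
λ = L_e / r_min = 52.220 / 0.9190 = 56.8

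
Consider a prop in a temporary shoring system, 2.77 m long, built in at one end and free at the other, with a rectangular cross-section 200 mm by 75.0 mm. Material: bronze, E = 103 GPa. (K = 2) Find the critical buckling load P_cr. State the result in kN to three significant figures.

P_cr ≈ 233 kN

Buckling occurs about the weak axis: I_min = h·b³/12 with b = 75.0 mm (the shorter side).
I_min = 200×75.0³/12 = 7.031×10^6 mm⁴
I = 7.031×10^6 mm⁴ = 7.031×10^-6 m⁴
Effective length L_e = K·L = 2 × 2.77 = 5.540 m
P_cr = π²EI / L_e² = π² × 103×10⁹ × 7.031×10^-6 / 5.540² = 2.329×10^5 N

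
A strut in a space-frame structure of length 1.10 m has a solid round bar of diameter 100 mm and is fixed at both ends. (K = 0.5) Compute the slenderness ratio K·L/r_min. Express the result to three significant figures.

For a solid circle r = d/4 = 100/4 = 25.00 mm
L_e = K·L = 0.5 × 1.10 m = 0.5500 m = 550.00 mm
λ = L_e / r_min = 550.00 / 25.00 = 22.0

λ ≈ 22.0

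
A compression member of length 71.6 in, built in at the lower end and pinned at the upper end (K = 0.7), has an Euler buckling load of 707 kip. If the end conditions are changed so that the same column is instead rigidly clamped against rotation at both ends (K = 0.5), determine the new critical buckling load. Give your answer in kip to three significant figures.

P_cr ≈ 1390 kip

P_cr ∝ 1/K², so P_cr,new = P_cr,old × (K_old/K_new)² = 707 × (0.7/0.5)²
= 707 × 1.960 = 1390 kip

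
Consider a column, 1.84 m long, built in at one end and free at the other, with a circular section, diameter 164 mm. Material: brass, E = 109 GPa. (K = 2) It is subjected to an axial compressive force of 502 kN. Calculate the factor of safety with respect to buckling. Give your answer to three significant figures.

I = πd⁴/64 = π×164⁴/64 = 3.551×10^7 mm⁴
I = 3.551×10^7 mm⁴ = 3.551×10^-5 m⁴
Effective length L_e = K·L = 2 × 1.84 = 3.680 m
P_cr = π²EI / L_e² = π² × 109×10⁹ × 3.551×10^-5 / 3.680² = 2.821×10^6 N
Factor of safety n = P_cr / P = 2820.8 / 502 = 5.62

n ≈ 5.62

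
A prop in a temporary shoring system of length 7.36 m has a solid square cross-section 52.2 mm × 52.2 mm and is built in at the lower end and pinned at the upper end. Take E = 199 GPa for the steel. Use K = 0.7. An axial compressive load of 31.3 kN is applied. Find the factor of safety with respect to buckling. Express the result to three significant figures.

I = a⁴/12 = 52.2⁴/12 = 6.187×10^5 mm⁴
I = 6.187×10^5 mm⁴ = 6.187×10^-7 m⁴
Effective length L_e = K·L = 0.7 × 7.36 = 5.152 m
P_cr = π²EI / L_e² = π² × 199×10⁹ × 6.187×10^-7 / 5.152² = 4.578×10^4 N
Factor of safety n = P_cr / P = 45.783 / 31.3 = 1.46

n ≈ 1.46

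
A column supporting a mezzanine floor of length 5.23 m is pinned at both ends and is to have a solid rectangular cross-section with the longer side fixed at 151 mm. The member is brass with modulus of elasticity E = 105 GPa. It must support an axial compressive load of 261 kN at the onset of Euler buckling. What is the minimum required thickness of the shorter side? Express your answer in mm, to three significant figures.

b ≈ 81.8 mm

L_e = K·L = 1 × 5.23 = 5.230 m
Required I = P_cr·L_e²/(π²E) = 2.610×10^5 × 5.230² / (π² × 1.05×10^11) = 6.889×10^-6 m⁴
I_req = 6.889×10^6 mm⁴
Rectangle, weak axis: I_min = h·b³/12 with h = 151 mm fixed  ⇒  b = (12I/h)^(1/3) = 81.8 mm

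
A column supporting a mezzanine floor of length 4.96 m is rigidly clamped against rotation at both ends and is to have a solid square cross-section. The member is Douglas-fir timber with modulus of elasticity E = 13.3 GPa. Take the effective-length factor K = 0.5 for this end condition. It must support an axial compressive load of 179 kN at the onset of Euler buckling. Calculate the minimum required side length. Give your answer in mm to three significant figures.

L_e = K·L = 0.5 × 4.96 = 2.480 m
Required I = P_cr·L_e²/(π²E) = 1.790×10^5 × 2.480² / (π² × 1.33×10^10) = 8.387×10^-6 m⁴
I_req = 8.387×10^6 mm⁴
Solid square: I = a⁴/12  ⇒  a = (12I)^(1/4) = (12×8.387×10^6)^(1/4) = 100 mm

a ≈ 100 mm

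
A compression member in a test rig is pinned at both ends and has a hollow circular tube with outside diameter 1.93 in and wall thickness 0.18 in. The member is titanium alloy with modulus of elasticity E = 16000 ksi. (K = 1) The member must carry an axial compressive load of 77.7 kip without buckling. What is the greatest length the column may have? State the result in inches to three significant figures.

Inner diameter d_i = 1.93 − 2×0.18 = 1.570 in
I = π(d_o⁴ − d_i⁴)/64 = π(1.93⁴ − 1.570⁴)/64 = 0.3828 in⁴
At the buckling limit P_cr = P = 7.770×10^4 lb
From P_cr = π²EI/(K·L)²:  L = (1/K)·√(π²EI/P_cr) = (1/1)·√(π²×1.60×10^7×0.3828/7.770×10^4)
L = 27.9 in

L_max ≈ 27.9 in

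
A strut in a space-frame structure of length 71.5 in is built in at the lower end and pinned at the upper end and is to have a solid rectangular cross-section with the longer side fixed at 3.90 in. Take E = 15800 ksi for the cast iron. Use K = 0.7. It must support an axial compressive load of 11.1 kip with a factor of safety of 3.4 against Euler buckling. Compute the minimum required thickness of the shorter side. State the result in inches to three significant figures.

b ≈ 1.23 in

Required P_cr = n·P = 3.4 × 11.1 = 37.74 kip
L_e = K·L = 0.7 × 71.5 = 50.05 in
Required I = P_cr·L_e²/(π²E) = 3.774×10^4 × 50.05² / (π² × 1.58×10^7) = 0.6063 in⁴
Rectangle, weak axis: I_min = h·b³/12 with h = 3.90 in fixed  ⇒  b = (12I/h)^(1/3) = 1.23 in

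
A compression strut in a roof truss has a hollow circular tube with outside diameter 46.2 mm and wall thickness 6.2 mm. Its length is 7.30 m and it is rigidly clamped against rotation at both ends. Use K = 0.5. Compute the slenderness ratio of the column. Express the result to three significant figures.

λ ≈ 255

Inner diameter d_i = 46.2 − 2×6.2 = 33.80 mm
I = π(d_o⁴ − d_i⁴)/64 = π(46.2⁴ − 33.80⁴)/64 = 1.596×10^5 mm⁴
A = 779.1 mm²;  r_min = √(I/A) = √(1.596×10^5/779.1) = 14.31 mm
L_e = K·L = 0.5 × 7.30 m = 3.650 m = 3650.0 mm
λ = L_e / r_min = 3650.0 / 14.31 = 255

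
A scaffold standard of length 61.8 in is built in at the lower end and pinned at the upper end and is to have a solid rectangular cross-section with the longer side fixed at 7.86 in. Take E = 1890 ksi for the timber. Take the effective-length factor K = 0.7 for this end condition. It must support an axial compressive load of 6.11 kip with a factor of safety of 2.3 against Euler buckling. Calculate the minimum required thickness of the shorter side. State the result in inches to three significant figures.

b ≈ 1.29 in

Required P_cr = n·P = 2.3 × 6.11 = 14.05 kip
L_e = K·L = 0.7 × 61.8 = 43.26 in
Required I = P_cr·L_e²/(π²E) = 1.405×10^4 × 43.26² / (π² × 1.89×10^6) = 1.410 in⁴
Rectangle, weak axis: I_min = h·b³/12 with h = 7.86 in fixed  ⇒  b = (12I/h)^(1/3) = 1.29 in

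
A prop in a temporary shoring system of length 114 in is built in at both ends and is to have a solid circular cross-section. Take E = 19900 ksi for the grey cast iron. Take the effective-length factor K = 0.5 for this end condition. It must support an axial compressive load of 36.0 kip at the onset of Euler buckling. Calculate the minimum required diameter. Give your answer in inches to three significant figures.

d ≈ 1.87 in

L_e = K·L = 0.5 × 114 = 57.00 in
Required I = P_cr·L_e²/(π²E) = 3.600×10^4 × 57.00² / (π² × 1.99×10^7) = 0.5955 in⁴
Solid circle: I = πd⁴/64  ⇒  d = (64I/π)^(1/4) = (64×0.5955/π)^(1/4) = 1.87 in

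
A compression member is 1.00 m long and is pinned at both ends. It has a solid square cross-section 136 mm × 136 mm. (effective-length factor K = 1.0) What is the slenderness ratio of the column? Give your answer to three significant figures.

I = a⁴/12 = 136⁴/12 = 2.851×10^7 mm⁴
A = 1.850×10^4 mm²;  r_min = √(I/A) = √(2.851×10^7/1.850×10^4) = 39.26 mm
L_e = K·L = 1 × 1.00 m = 1.000 m = 1000.0 mm
λ = L_e / r_min = 1000.0 / 39.26 = 25.5

λ ≈ 25.5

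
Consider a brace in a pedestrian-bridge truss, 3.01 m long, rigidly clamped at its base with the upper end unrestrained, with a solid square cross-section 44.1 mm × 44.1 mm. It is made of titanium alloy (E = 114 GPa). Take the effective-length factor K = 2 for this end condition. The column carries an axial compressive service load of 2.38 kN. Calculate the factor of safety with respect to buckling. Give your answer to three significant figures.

I = a⁴/12 = 44.1⁴/12 = 3.152×10^5 mm⁴
I = 3.152×10^5 mm⁴ = 3.152×10^-7 m⁴
Effective length L_e = K·L = 2 × 3.01 = 6.020 m
P_cr = π²EI / L_e² = π² × 114×10⁹ × 3.152×10^-7 / 6.020² = 9.786×10^3 N
Factor of safety n = P_cr / P = 9.7855 / 2.38 = 4.11

n ≈ 4.11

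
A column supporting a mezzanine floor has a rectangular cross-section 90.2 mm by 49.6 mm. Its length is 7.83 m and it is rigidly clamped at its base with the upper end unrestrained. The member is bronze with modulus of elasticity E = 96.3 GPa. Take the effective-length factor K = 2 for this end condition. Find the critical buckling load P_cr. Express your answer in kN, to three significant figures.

P_cr ≈ 3.55 kN

Buckling occurs about the weak axis: I_min = h·b³/12 with b = 49.6 mm (the shorter side).
I_min = 90.2×49.6³/12 = 9.172×10^5 mm⁴
I = 9.172×10^5 mm⁴ = 9.172×10^-7 m⁴
Effective length L_e = K·L = 2 × 7.83 = 15.66 m
P_cr = π²EI / L_e² = π² × 96.3×10⁹ × 9.172×10^-7 / 15.66² = 3.555×10^3 N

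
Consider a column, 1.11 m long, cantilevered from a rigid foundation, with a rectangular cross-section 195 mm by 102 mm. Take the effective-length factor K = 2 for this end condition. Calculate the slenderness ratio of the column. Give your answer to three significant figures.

For a rectangle r_min = b/√12 = 102/√12 = 29.44 mm
L_e = K·L = 2 × 1.11 m = 2.220 m = 2220.0 mm
λ = L_e / r_min = 2220.0 / 29.44 = 75.4

λ ≈ 75.4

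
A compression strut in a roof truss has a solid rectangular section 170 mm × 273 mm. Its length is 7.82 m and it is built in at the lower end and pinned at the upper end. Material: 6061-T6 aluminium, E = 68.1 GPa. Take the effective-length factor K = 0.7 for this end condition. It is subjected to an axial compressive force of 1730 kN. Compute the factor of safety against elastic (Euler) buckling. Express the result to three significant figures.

n ≈ 1.45

Buckling occurs about the weak axis: I_min = h·b³/12 with b = 170 mm (the shorter side).
I_min = 273×170³/12 = 1.118×10^8 mm⁴
I = 1.118×10^8 mm⁴ = 1.118×10^-4 m⁴
Effective length L_e = K·L = 0.7 × 7.82 = 5.474 m
P_cr = π²EI / L_e² = π² × 68.1×10⁹ × 1.118×10^-4 / 5.474² = 2.507×10^6 N
Factor of safety n = P_cr / P = 2507.1 / 1730 = 1.45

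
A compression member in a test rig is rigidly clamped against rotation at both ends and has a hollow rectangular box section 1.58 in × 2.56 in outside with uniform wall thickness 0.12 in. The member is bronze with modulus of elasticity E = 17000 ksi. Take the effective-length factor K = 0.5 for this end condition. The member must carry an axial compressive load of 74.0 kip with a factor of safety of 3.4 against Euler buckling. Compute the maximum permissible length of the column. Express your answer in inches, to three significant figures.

L_max ≈ 31.7 in

Inner dimensions: h_i = 2.56 − 2×0.12 = 2.320 in, b_i = 1.58 − 2×0.12 = 1.340 in
Weak-axis I_min = (h_o·b_o³ − h_i·b_i³)/12 with b_o = 1.58, b_i = 1.340 in (shorter outer/inner sides).
I_min = (2.56×1.58³ − 2.320×1.340³)/12 = 0.3763 in⁴
Required critical load P_cr = n·P = 3.4 × 74.0 = 251.6 kip = 2.516×10^5 lb
From P_cr = π²EI/(K·L)²:  L = (1/K)·√(π²EI/P_cr) = (1/0.5)·√(π²×1.70×10^7×0.3763/2.516×10^5)
L = 31.7 in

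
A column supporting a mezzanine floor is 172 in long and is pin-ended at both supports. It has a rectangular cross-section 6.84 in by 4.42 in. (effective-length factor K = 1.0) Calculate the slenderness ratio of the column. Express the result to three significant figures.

For a rectangle r_min = b/√12 = 4.42/√12 = 1.276 in
L_e = K·L = 1 × 172 = 172.0 in
λ = L_e / r_min = 172.00 / 1.276 = 135

λ ≈ 135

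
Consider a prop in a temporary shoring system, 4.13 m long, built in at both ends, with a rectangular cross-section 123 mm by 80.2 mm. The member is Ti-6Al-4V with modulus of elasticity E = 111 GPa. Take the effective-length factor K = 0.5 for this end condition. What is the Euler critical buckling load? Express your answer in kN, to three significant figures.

P_cr ≈ 1360 kN

Buckling occurs about the weak axis: I_min = h·b³/12 with b = 80.2 mm (the shorter side).
I_min = 123×80.2³/12 = 5.287×10^6 mm⁴
I = 5.287×10^6 mm⁴ = 5.287×10^-6 m⁴
Effective length L_e = K·L = 0.5 × 4.13 = 2.065 m
P_cr = π²EI / L_e² = π² × 111×10⁹ × 5.287×10^-6 / 2.065² = 1.358×10^6 N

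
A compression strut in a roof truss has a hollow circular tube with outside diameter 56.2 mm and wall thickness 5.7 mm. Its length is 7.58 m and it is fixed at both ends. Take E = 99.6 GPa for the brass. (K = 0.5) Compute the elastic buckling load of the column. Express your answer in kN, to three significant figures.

P_cr ≈ 20.0 kN

Inner diameter d_i = 56.2 − 2×5.7 = 44.80 mm
I = π(d_o⁴ − d_i⁴)/64 = π(56.2⁴ − 44.80⁴)/64 = 2.919×10^5 mm⁴
I = 2.919×10^5 mm⁴ = 2.919×10^-7 m⁴
Effective length L_e = K·L = 0.5 × 7.58 = 3.790 m
P_cr = π²EI / L_e² = π² × 99.6×10⁹ × 2.919×10^-7 / 3.790² = 1.998×10^4 N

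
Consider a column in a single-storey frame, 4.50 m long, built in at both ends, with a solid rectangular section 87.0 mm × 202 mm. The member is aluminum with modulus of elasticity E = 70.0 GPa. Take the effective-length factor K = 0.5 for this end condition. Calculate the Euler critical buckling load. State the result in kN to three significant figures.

P_cr ≈ 1510 kN

Buckling occurs about the weak axis: I_min = h·b³/12 with b = 87.0 mm (the shorter side).
I_min = 202×87.0³/12 = 1.108×10^7 mm⁴
I = 1.108×10^7 mm⁴ = 1.108×10^-5 m⁴
Effective length L_e = K·L = 0.5 × 4.50 = 2.250 m
P_cr = π²EI / L_e² = π² × 70.0×10⁹ × 1.108×10^-5 / 2.250² = 1.513×10^6 N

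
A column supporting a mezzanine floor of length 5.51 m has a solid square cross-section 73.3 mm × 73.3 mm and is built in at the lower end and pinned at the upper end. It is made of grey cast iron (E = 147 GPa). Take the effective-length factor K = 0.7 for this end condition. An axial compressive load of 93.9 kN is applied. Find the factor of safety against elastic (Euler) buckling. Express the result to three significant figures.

I = a⁴/12 = 73.3⁴/12 = 2.406×10^6 mm⁴
I = 2.406×10^6 mm⁴ = 2.406×10^-6 m⁴
Effective length L_e = K·L = 0.7 × 5.51 = 3.857 m
P_cr = π²EI / L_e² = π² × 147×10⁹ × 2.406×10^-6 / 3.857² = 2.346×10^5 N
Factor of safety n = P_cr / P = 234.61 / 93.9 = 2.50

n ≈ 2.50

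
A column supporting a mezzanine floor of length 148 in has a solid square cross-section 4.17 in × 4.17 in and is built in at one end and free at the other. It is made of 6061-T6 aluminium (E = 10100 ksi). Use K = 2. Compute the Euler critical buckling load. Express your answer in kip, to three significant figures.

I = a⁴/12 = 4.17⁴/12 = 25.20 in⁴
Effective length L_e = K·L = 2 × 148 = 296.0 in
P_cr = π²EI / L_e² = π² × 10100×10³ × 25.20 / 296.0² = 2.867×10^4 lb

P_cr ≈ 28.7 kip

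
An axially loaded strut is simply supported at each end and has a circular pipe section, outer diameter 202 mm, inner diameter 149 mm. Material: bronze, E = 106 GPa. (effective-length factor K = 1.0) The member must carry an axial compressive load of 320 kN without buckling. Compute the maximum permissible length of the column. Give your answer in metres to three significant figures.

d_o = 202 mm, d_i = 149 mm
I = π(d_o⁴ − d_i⁴)/64 = π(202⁴ − 149.0⁴)/64 = 5.753×10^7 mm⁴
I = 5.753×10^-5 m⁴
At the buckling limit P_cr = P = 3.200×10^5 N
From P_cr = π²EI/(K·L)²:  L = (1/K)·√(π²EI/P_cr) = (1/1)·√(π²×1.06×10^11×5.753×10^-5/3.200×10^5)
L = 13.7 m

L_max ≈ 13.7 m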